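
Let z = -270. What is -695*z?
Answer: 187650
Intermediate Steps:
-695*z = -695*(-270) = 187650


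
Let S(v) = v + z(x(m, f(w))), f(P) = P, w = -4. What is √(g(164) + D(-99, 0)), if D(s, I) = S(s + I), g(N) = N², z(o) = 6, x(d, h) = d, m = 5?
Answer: 7*√547 ≈ 163.72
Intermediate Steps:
S(v) = 6 + v (S(v) = v + 6 = 6 + v)
D(s, I) = 6 + I + s (D(s, I) = 6 + (s + I) = 6 + (I + s) = 6 + I + s)
√(g(164) + D(-99, 0)) = √(164² + (6 + 0 - 99)) = √(26896 - 93) = √26803 = 7*√547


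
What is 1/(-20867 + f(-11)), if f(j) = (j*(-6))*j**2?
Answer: -1/12881 ≈ -7.7634e-5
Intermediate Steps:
f(j) = -6*j**3 (f(j) = (-6*j)*j**2 = -6*j**3)
1/(-20867 + f(-11)) = 1/(-20867 - 6*(-11)**3) = 1/(-20867 - 6*(-1331)) = 1/(-20867 + 7986) = 1/(-12881) = -1/12881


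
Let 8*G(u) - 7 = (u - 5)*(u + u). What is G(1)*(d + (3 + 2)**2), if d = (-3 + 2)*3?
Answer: -11/4 ≈ -2.7500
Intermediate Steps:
G(u) = 7/8 + u*(-5 + u)/4 (G(u) = 7/8 + ((u - 5)*(u + u))/8 = 7/8 + ((-5 + u)*(2*u))/8 = 7/8 + (2*u*(-5 + u))/8 = 7/8 + u*(-5 + u)/4)
d = -3 (d = -1*3 = -3)
G(1)*(d + (3 + 2)**2) = (7/8 - 5/4*1 + (1/4)*1**2)*(-3 + (3 + 2)**2) = (7/8 - 5/4 + (1/4)*1)*(-3 + 5**2) = (7/8 - 5/4 + 1/4)*(-3 + 25) = -1/8*22 = -11/4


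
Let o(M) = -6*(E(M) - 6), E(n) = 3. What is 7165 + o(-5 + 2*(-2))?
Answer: 7183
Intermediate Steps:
o(M) = 18 (o(M) = -6*(3 - 6) = -6*(-3) = 18)
7165 + o(-5 + 2*(-2)) = 7165 + 18 = 7183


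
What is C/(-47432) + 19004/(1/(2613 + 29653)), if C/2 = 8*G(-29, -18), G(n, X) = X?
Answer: 3635562386492/5929 ≈ 6.1318e+8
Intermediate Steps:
C = -288 (C = 2*(8*(-18)) = 2*(-144) = -288)
C/(-47432) + 19004/(1/(2613 + 29653)) = -288/(-47432) + 19004/(1/(2613 + 29653)) = -288*(-1/47432) + 19004/(1/32266) = 36/5929 + 19004/(1/32266) = 36/5929 + 19004*32266 = 36/5929 + 613183064 = 3635562386492/5929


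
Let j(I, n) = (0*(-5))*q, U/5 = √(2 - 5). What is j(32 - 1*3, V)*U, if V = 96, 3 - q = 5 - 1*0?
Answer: 0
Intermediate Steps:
q = -2 (q = 3 - (5 - 1*0) = 3 - (5 + 0) = 3 - 1*5 = 3 - 5 = -2)
U = 5*I*√3 (U = 5*√(2 - 5) = 5*√(-3) = 5*(I*√3) = 5*I*√3 ≈ 8.6602*I)
j(I, n) = 0 (j(I, n) = (0*(-5))*(-2) = 0*(-2) = 0)
j(32 - 1*3, V)*U = 0*(5*I*√3) = 0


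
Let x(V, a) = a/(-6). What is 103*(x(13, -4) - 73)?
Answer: -22351/3 ≈ -7450.3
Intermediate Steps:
x(V, a) = -a/6 (x(V, a) = a*(-⅙) = -a/6)
103*(x(13, -4) - 73) = 103*(-⅙*(-4) - 73) = 103*(⅔ - 73) = 103*(-217/3) = -22351/3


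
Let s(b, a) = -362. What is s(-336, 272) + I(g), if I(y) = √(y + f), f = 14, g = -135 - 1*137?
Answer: -362 + I*√258 ≈ -362.0 + 16.062*I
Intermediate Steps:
g = -272 (g = -135 - 137 = -272)
I(y) = √(14 + y) (I(y) = √(y + 14) = √(14 + y))
s(-336, 272) + I(g) = -362 + √(14 - 272) = -362 + √(-258) = -362 + I*√258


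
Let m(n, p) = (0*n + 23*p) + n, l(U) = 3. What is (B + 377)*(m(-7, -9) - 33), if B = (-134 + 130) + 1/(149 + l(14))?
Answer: -737061/8 ≈ -92133.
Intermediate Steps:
m(n, p) = n + 23*p (m(n, p) = (0 + 23*p) + n = 23*p + n = n + 23*p)
B = -607/152 (B = (-134 + 130) + 1/(149 + 3) = -4 + 1/152 = -607/152 ≈ -3.9934)
(B + 377)*(m(-7, -9) - 33) = (-607/152 + 377)*((-7 + 23*(-9)) - 33) = 56697*((-7 - 207) - 33)/152 = 56697*(-214 - 33)/152 = (56697/152)*(-247) = -737061/8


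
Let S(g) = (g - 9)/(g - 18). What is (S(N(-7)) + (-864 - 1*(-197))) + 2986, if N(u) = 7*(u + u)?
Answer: 269111/116 ≈ 2319.9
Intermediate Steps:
N(u) = 14*u (N(u) = 7*(2*u) = 14*u)
S(g) = (-9 + g)/(-18 + g)
(S(N(-7)) + (-864 - 1*(-197))) + 2986 = ((-9 + 14*(-7))/(-18 + 14*(-7)) + (-864 - 1*(-197))) + 2986 = ((-9 - 98)/(-18 - 98) + (-864 + 197)) + 2986 = (-107/(-116) - 667) + 2986 = (-1/116*(-107) - 667) + 2986 = (107/116 - 667) + 2986 = -77265/116 + 2986 = 269111/116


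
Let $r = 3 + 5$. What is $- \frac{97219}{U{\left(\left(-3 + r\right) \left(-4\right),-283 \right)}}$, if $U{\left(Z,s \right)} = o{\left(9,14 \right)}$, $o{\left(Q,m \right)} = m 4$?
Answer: $- \frac{97219}{56} \approx -1736.1$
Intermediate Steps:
$r = 8$
$o{\left(Q,m \right)} = 4 m$
$U{\left(Z,s \right)} = 56$ ($U{\left(Z,s \right)} = 4 \cdot 14 = 56$)
$- \frac{97219}{U{\left(\left(-3 + r\right) \left(-4\right),-283 \right)}} = - \frac{97219}{56}$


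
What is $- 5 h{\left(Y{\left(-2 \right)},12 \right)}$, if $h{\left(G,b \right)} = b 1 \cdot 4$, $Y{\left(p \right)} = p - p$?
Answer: $-240$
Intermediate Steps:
$Y{\left(p \right)} = 0$
$h{\left(G,b \right)} = 4 b$ ($h{\left(G,b \right)} = b 4 = 4 b$)
$- 5 h{\left(Y{\left(-2 \right)},12 \right)} = - 5 \cdot 4 \cdot 12 = \left(-5\right) 48 = -240$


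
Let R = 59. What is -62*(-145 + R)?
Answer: 5332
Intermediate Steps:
-62*(-145 + R) = -62*(-145 + 59) = -62*(-86) = 5332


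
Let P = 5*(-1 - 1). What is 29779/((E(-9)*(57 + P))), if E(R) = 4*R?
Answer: -29779/1692 ≈ -17.600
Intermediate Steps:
P = -10 (P = 5*(-2) = -10)
29779/((E(-9)*(57 + P))) = 29779/(((4*(-9))*(57 - 10))) = 29779/((-36*47)) = 29779/(-1692) = 29779*(-1/1692) = -29779/1692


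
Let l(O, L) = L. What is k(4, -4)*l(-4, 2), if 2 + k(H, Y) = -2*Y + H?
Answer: 20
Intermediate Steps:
k(H, Y) = -2 + H - 2*Y (k(H, Y) = -2 + (-2*Y + H) = -2 + (H - 2*Y) = -2 + H - 2*Y)
k(4, -4)*l(-4, 2) = (-2 + 4 - 2*(-4))*2 = (-2 + 4 + 8)*2 = 10*2 = 20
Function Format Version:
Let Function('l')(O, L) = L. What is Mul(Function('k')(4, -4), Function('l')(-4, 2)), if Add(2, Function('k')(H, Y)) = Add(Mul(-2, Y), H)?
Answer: 20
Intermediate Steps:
Function('k')(H, Y) = Add(-2, H, Mul(-2, Y)) (Function('k')(H, Y) = Add(-2, Add(Mul(-2, Y), H)) = Add(-2, Add(H, Mul(-2, Y))) = Add(-2, H, Mul(-2, Y)))
Mul(Function('k')(4, -4), Function('l')(-4, 2)) = Mul(Add(-2, 4, Mul(-2, -4)), 2) = Mul(Add(-2, 4, 8), 2) = Mul(10, 2) = 20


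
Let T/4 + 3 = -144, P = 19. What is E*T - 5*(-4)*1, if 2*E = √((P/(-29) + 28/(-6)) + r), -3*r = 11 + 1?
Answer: 20 - 98*I*√70557/29 ≈ 20.0 - 897.63*I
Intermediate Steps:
r = -4 (r = -(11 + 1)/3 = -⅓*12 = -4)
T = -588 (T = -12 + 4*(-144) = -12 - 576 = -588)
E = I*√70557/174 (E = √((19/(-29) + 28/(-6)) - 4)/2 = √((19*(-1/29) + 28*(-⅙)) - 4)/2 = √((-19/29 - 14/3) - 4)/2 = √(-463/87 - 4)/2 = √(-811/87)/2 = (I*√70557/87)/2 = I*√70557/174 ≈ 1.5266*I)
E*T - 5*(-4)*1 = (I*√70557/174)*(-588) - 5*(-4)*1 = -98*I*√70557/29 + 20*1 = -98*I*√70557/29 + 20 = 20 - 98*I*√70557/29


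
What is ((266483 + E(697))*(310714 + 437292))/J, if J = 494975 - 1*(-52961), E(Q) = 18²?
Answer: 99786618421/273968 ≈ 3.6423e+5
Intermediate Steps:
E(Q) = 324
J = 547936 (J = 494975 + 52961 = 547936)
((266483 + E(697))*(310714 + 437292))/J = ((266483 + 324)*(310714 + 437292))/547936 = (266807*748006)*(1/547936) = 199573236842*(1/547936) = 99786618421/273968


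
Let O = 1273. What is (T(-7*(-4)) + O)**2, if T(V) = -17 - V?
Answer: 1507984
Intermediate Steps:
(T(-7*(-4)) + O)**2 = ((-17 - (-7)*(-4)) + 1273)**2 = ((-17 - 1*28) + 1273)**2 = ((-17 - 28) + 1273)**2 = (-45 + 1273)**2 = 1228**2 = 1507984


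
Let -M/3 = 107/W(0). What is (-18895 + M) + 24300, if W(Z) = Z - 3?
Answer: 5512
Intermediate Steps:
W(Z) = -3 + Z
M = 107 (M = -321/(-3 + 0) = -321/(-3) = -321*(-1)/3 = -3*(-107/3) = 107)
(-18895 + M) + 24300 = (-18895 + 107) + 24300 = -18788 + 24300 = 5512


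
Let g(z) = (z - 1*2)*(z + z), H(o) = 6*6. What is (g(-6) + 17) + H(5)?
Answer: 149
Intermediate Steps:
H(o) = 36
g(z) = 2*z*(-2 + z) (g(z) = (z - 2)*(2*z) = (-2 + z)*(2*z) = 2*z*(-2 + z))
(g(-6) + 17) + H(5) = (2*(-6)*(-2 - 6) + 17) + 36 = (2*(-6)*(-8) + 17) + 36 = (96 + 17) + 36 = 113 + 36 = 149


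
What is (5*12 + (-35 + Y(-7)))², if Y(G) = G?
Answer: 324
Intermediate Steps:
(5*12 + (-35 + Y(-7)))² = (5*12 + (-35 - 7))² = (60 - 42)² = 18² = 324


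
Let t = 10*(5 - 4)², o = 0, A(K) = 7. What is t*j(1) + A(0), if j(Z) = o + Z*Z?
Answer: 17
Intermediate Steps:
t = 10 (t = 10*1² = 10*1 = 10)
j(Z) = Z² (j(Z) = 0 + Z*Z = 0 + Z² = Z²)
t*j(1) + A(0) = 10*1² + 7 = 10*1 + 7 = 10 + 7 = 17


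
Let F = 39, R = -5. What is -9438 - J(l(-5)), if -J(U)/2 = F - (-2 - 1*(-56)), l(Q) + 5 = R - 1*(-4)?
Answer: -9468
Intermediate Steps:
l(Q) = -6 (l(Q) = -5 + (-5 - 1*(-4)) = -5 + (-5 + 4) = -5 - 1 = -6)
J(U) = 30 (J(U) = -2*(39 - (-2 - 1*(-56))) = -2*(39 - (-2 + 56)) = -2*(39 - 1*54) = -2*(39 - 54) = -2*(-15) = 30)
-9438 - J(l(-5)) = -9438 - 1*30 = -9438 - 30 = -9468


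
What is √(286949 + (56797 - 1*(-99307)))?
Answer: √443053 ≈ 665.62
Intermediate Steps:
√(286949 + (56797 - 1*(-99307))) = √(286949 + (56797 + 99307)) = √(286949 + 156104) = √443053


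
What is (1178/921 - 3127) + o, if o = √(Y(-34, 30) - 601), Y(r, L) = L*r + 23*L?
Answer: -2878789/921 + 7*I*√19 ≈ -3125.7 + 30.512*I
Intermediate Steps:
Y(r, L) = 23*L + L*r
o = 7*I*√19 (o = √(30*(23 - 34) - 601) = √(30*(-11) - 601) = √(-330 - 601) = √(-931) = 7*I*√19 ≈ 30.512*I)
(1178/921 - 3127) + o = (1178/921 - 3127) + 7*I*√19 = -2878789/921 + 7*I*√19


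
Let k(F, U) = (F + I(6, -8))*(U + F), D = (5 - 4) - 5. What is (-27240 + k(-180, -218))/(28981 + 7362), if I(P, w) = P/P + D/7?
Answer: 309606/254401 ≈ 1.2170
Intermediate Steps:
D = -4 (D = 1 - 5 = -4)
I(P, w) = 3/7 (I(P, w) = P/P - 4/7 = 1 - 4*⅐ = 1 - 4/7 = 3/7)
k(F, U) = (3/7 + F)*(F + U) (k(F, U) = (F + 3/7)*(U + F) = (3/7 + F)*(F + U))
(-27240 + k(-180, -218))/(28981 + 7362) = (-27240 + ((-180)² + (3/7)*(-180) + (3/7)*(-218) - 180*(-218)))/(28981 + 7362) = (-27240 + (32400 - 540/7 - 654/7 + 39240))/36343 = (-27240 + 500286/7)*(1/36343) = (309606/7)*(1/36343) = 309606/254401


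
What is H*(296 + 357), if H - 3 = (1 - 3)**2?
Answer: 4571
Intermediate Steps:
H = 7 (H = 3 + (1 - 3)**2 = 3 + (-2)**2 = 3 + 4 = 7)
H*(296 + 357) = 7*(296 + 357) = 7*653 = 4571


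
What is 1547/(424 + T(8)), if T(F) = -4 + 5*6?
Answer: 1547/450 ≈ 3.4378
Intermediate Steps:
T(F) = 26 (T(F) = -4 + 30 = 26)
1547/(424 + T(8)) = 1547/(424 + 26) = 1547/450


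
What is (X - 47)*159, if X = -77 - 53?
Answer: -28143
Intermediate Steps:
X = -130
(X - 47)*159 = (-130 - 47)*159 = -177*159 = -28143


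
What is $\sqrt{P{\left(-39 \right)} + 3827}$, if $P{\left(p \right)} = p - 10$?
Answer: $\sqrt{3778} \approx 61.465$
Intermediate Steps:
$P{\left(p \right)} = -10 + p$ ($P{\left(p \right)} = p - 10 = -10 + p$)
$\sqrt{P{\left(-39 \right)} + 3827} = \sqrt{\left(-10 - 39\right) + 3827} = \sqrt{-49 + 3827} = \sqrt{3778}$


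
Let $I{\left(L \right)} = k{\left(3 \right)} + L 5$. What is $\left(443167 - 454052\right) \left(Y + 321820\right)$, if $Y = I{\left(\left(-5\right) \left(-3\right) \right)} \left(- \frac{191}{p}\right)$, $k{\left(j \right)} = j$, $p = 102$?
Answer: $- \frac{59524154445}{17} \approx -3.5014 \cdot 10^{9}$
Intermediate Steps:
$I{\left(L \right)} = 3 + 5 L$ ($I{\left(L \right)} = 3 + L 5 = 3 + 5 L$)
$Y = - \frac{2483}{17}$ ($Y = \left(3 + 5 \left(\left(-5\right) \left(-3\right)\right)\right) \left(- \frac{191}{102}\right) = \left(3 + 5 \cdot 15\right) \left(\left(-191\right) \frac{1}{102}\right) = \left(3 + 75\right) \left(- \frac{191}{102}\right) = 78 \left(- \frac{191}{102}\right) = - \frac{2483}{17} \approx -146.06$)
$\left(443167 - 454052\right) \left(Y + 321820\right) = \left(443167 - 454052\right) \left(- \frac{2483}{17} + 321820\right) = \left(-10885\right) \frac{5468457}{17} = - \frac{59524154445}{17}$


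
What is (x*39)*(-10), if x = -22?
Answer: 8580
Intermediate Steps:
(x*39)*(-10) = -22*39*(-10) = -858*(-10) = 8580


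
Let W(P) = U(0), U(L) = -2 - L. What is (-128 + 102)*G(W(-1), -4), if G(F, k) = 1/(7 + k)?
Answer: -26/3 ≈ -8.6667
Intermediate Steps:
W(P) = -2 (W(P) = -2 - 1*0 = -2 + 0 = -2)
(-128 + 102)*G(W(-1), -4) = (-128 + 102)/(7 - 4) = -26/3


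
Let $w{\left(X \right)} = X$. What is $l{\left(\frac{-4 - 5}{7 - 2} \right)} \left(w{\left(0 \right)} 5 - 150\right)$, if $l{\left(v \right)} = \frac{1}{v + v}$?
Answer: $\frac{125}{3} \approx 41.667$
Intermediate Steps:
$l{\left(v \right)} = \frac{1}{2 v}$
$l{\left(\frac{-4 - 5}{7 - 2} \right)} \left(w{\left(0 \right)} 5 - 150\right) = \frac{1}{2 \frac{-4 - 5}{7 - 2}} \left(0 \cdot 5 - 150\right) = \frac{1}{2 \left(- \frac{9}{5}\right)} \left(0 - 150\right) = \frac{1}{2 \left(\left(-9\right) \frac{1}{5}\right)} \left(-150\right) = \frac{1}{2 \left(- \frac{9}{5}\right)} \left(-150\right) = \frac{1}{2} \left(- \frac{5}{9}\right) \left(-150\right) = \left(- \frac{5}{18}\right) \left(-150\right) = \frac{125}{3}$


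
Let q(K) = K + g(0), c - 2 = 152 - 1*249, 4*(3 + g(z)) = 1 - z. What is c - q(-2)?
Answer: -361/4 ≈ -90.250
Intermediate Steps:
g(z) = -11/4 - z/4 (g(z) = -3 + (1 - z)/4 = -3 + (¼ - z/4) = -11/4 - z/4)
c = -95 (c = 2 + (152 - 1*249) = 2 + (152 - 249) = 2 - 97 = -95)
q(K) = -11/4 + K (q(K) = K + (-11/4 - ¼*0) = K + (-11/4 + 0) = K - 11/4 = -11/4 + K)
c - q(-2) = -95 - (-11/4 - 2) = -95 - 1*(-19/4) = -95 + 19/4 = -361/4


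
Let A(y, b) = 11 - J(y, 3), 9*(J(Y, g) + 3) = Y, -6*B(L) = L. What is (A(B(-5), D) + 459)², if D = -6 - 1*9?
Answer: 652138369/2916 ≈ 2.2364e+5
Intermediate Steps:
B(L) = -L/6
J(Y, g) = -3 + Y/9
D = -15 (D = -6 - 9 = -15)
A(y, b) = 14 - y/9 (A(y, b) = 11 - (-3 + y/9) = 11 + (3 - y/9) = 14 - y/9)
(A(B(-5), D) + 459)² = ((14 - (-1)*(-5)/54) + 459)² = ((14 - ⅑*⅚) + 459)² = ((14 - 5/54) + 459)² = (751/54 + 459)² = (25537/54)² = 652138369/2916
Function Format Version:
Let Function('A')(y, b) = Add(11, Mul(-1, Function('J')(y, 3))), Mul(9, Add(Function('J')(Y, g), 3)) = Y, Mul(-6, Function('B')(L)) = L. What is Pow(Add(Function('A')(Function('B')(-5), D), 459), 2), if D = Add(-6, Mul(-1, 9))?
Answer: Rational(652138369, 2916) ≈ 2.2364e+5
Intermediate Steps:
Function('B')(L) = Mul(Rational(-1, 6), L)
Function('J')(Y, g) = Add(-3, Mul(Rational(1, 9), Y))
D = -15 (D = Add(-6, -9) = -15)
Function('A')(y, b) = Add(14, Mul(Rational(-1, 9), y)) (Function('A')(y, b) = Add(11, Mul(-1, Add(-3, Mul(Rational(1, 9), y)))) = Add(11, Add(3, Mul(Rational(-1, 9), y))) = Add(14, Mul(Rational(-1, 9), y)))
Pow(Add(Function('A')(Function('B')(-5), D), 459), 2) = Pow(Add(Add(14, Mul(Rational(-1, 9), Mul(Rational(-1, 6), -5))), 459), 2) = Pow(Add(Add(14, Mul(Rational(-1, 9), Rational(5, 6))), 459), 2) = Pow(Add(Add(14, Rational(-5, 54)), 459), 2) = Pow(Add(Rational(751, 54), 459), 2) = Pow(Rational(25537, 54), 2) = Rational(652138369, 2916)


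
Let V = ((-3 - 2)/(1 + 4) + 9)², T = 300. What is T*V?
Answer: 19200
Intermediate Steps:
V = 64 (V = (-5/5 + 9)² = (-5*⅕ + 9)² = (-1 + 9)² = 8² = 64)
T*V = 300*64 = 19200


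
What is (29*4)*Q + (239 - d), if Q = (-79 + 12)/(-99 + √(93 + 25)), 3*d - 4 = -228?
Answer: 11419987/29049 + 7772*√118/9683 ≈ 401.85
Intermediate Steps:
d = -224/3 (d = 4/3 + (⅓)*(-228) = 4/3 - 76 = -224/3 ≈ -74.667)
Q = -67/(-99 + √118) ≈ 0.76018
(29*4)*Q + (239 - d) = (29*4)*(6633/9683 + 67*√118/9683) + (239 - 1*(-224/3)) = 116*(6633/9683 + 67*√118/9683) + (239 + 224/3) = (769428/9683 + 7772*√118/9683) + 941/3 = 11419987/29049 + 7772*√118/9683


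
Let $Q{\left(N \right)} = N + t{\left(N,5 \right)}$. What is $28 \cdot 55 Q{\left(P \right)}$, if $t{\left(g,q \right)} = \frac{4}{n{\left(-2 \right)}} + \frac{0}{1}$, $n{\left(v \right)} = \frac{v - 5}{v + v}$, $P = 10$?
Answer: $18920$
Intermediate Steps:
$n{\left(v \right)} = \frac{-5 + v}{2 v}$
$t{\left(g,q \right)} = \frac{16}{7}$ ($t{\left(g,q \right)} = \frac{4}{\frac{1}{2} \frac{1}{-2} \left(-5 - 2\right)} + \frac{0}{1} = \frac{4}{\frac{1}{2} \left(- \frac{1}{2}\right) \left(-7\right)} + 0 \cdot 1 = \frac{4}{\frac{7}{4}} + 0 = 4 \cdot \frac{4}{7} + 0 = \frac{16}{7} + 0 = \frac{16}{7}$)
$Q{\left(N \right)} = \frac{16}{7} + N$ ($Q{\left(N \right)} = N + \frac{16}{7} = \frac{16}{7} + N$)
$28 \cdot 55 Q{\left(P \right)} = 28 \cdot 55 \left(\frac{16}{7} + 10\right) = 1540 \cdot \frac{86}{7} = 18920$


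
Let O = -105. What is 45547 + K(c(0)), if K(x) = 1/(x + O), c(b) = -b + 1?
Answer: 4736887/104 ≈ 45547.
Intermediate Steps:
c(b) = 1 - b
K(x) = 1/(-105 + x) (K(x) = 1/(x - 105) = 1/(-105 + x))
45547 + K(c(0)) = 45547 + 1/(-105 + (1 - 1*0)) = 45547 + 1/(-105 + (1 + 0)) = 45547 + 1/(-105 + 1) = 45547 + 1/(-104) = 45547 - 1/104 = 4736887/104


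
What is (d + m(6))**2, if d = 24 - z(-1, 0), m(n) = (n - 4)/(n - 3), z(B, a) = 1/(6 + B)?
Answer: 134689/225 ≈ 598.62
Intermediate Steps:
m(n) = (-4 + n)/(-3 + n)
d = 119/5 (d = 24 - 1/(6 - 1) = 24 - 1/5 = 119/5 ≈ 23.800)
(d + m(6))**2 = (119/5 + (-4 + 6)/(-3 + 6))**2 = (119/5 + 2/3)**2 = (367/15)**2 = 134689/225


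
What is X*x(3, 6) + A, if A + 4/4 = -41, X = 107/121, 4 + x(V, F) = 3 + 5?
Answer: -4654/121 ≈ -38.463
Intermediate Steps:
x(V, F) = 4 (x(V, F) = -4 + (3 + 5) = -4 + 8 = 4)
X = 107/121 (X = 107*(1/121) = 107/121 ≈ 0.88430)
A = -42 (A = -1 - 41 = -42)
X*x(3, 6) + A = (107/121)*4 - 42 = 428/121 - 42 = -4654/121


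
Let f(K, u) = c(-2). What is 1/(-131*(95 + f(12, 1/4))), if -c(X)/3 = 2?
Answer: -1/11659 ≈ -8.5771e-5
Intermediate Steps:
c(X) = -6 (c(X) = -3*2 = -6)
f(K, u) = -6
1/(-131*(95 + f(12, 1/4))) = 1/(-131*(95 - 6)) = 1/(-131*89) = 1/(-11659) = -1/11659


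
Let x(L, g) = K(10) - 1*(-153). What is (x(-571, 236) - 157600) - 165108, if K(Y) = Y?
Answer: -322545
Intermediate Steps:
x(L, g) = 163 (x(L, g) = 10 - 1*(-153) = 10 + 153 = 163)
(x(-571, 236) - 157600) - 165108 = (163 - 157600) - 165108 = -157437 - 165108 = -322545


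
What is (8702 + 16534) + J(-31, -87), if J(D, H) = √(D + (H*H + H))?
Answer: 25236 + √7451 ≈ 25322.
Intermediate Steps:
J(D, H) = √(D + H + H²) (J(D, H) = √(D + (H² + H)) = √(D + (H + H²)) = √(D + H + H²))
(8702 + 16534) + J(-31, -87) = (8702 + 16534) + √(-31 - 87 + (-87)²) = 25236 + √(-31 - 87 + 7569) = 25236 + √7451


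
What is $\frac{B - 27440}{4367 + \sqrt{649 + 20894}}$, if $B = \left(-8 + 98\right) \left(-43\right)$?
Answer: $- \frac{68365385}{9524573} + \frac{15655 \sqrt{21543}}{9524573} \approx -6.9365$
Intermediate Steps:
$B = -3870$ ($B = 90 \left(-43\right) = -3870$)
$\frac{B - 27440}{4367 + \sqrt{649 + 20894}} = \frac{-3870 - 27440}{4367 + \sqrt{649 + 20894}} = - \frac{31310}{4367 + \sqrt{21543}}$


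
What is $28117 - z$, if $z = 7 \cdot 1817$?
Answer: $15398$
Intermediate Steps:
$z = 12719$
$28117 - z = 28117 - 12719 = 15398$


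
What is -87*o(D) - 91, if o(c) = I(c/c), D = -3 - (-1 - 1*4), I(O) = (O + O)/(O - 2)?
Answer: 83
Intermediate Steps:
I(O) = 2*O/(-2 + O) (I(O) = (2*O)/(-2 + O) = 2*O/(-2 + O))
D = 2 (D = -3 - (-1 - 4) = -3 - 1*(-5) = -3 + 5 = 2)
o(c) = -2 (o(c) = 2*(c/c)/(-2 + c/c) = 2*1/(-2 + 1) = 2*1/(-1) = 2*1*(-1) = -2)
-87*o(D) - 91 = -87*(-2) - 91 = 174 - 91 = 83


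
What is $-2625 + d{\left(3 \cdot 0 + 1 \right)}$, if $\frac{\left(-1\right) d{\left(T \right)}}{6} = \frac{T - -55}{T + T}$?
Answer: $-2793$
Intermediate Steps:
$d{\left(T \right)} = - \frac{3 \left(55 + T\right)}{T}$ ($d{\left(T \right)} = - 6 \frac{T - -55}{T + T} = - 6 \frac{T + 55}{2 T} = - 6 \left(55 + T\right) \frac{1}{2 T} = - 6 \frac{55 + T}{2 T} = - \frac{3 \left(55 + T\right)}{T}$)
$-2625 + d{\left(3 \cdot 0 + 1 \right)} = -2625 - \left(3 + \frac{165}{3 \cdot 0 + 1}\right) = -2625 - \left(3 + \frac{165}{0 + 1}\right) = -2625 - \left(3 + \frac{165}{1}\right) = -2625 - 168 = -2793$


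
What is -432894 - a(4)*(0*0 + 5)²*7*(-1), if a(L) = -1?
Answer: -433069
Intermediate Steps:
-432894 - a(4)*(0*0 + 5)²*7*(-1) = -432894 - (-(0*0 + 5)²)*7*(-1) = -432894 - (-(0 + 5)²)*(-7) = -432894 - (-1*5²)*(-7) = -432894 - (-1*25)*(-7) = -432894 - (-25)*(-7) = -432894 - 1*175 = -432894 - 175 = -433069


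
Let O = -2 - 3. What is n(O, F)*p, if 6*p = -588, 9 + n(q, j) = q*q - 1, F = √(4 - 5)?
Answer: -1470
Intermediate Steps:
F = I (F = √(-1) = I ≈ 1.0*I)
O = -5
n(q, j) = -10 + q² (n(q, j) = -9 + (q*q - 1) = -9 + (q² - 1) = -9 + (-1 + q²) = -10 + q²)
p = -98 (p = (⅙)*(-588) = -98)
n(O, F)*p = (-10 + (-5)²)*(-98) = (-10 + 25)*(-98) = 15*(-98) = -1470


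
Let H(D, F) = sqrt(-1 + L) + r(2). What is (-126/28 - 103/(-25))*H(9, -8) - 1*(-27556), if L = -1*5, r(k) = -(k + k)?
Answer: 688938/25 - 19*I*sqrt(6)/50 ≈ 27558.0 - 0.93081*I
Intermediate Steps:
r(k) = -2*k
L = -5
H(D, F) = -4 + I*sqrt(6) (H(D, F) = sqrt(-1 - 5) - 2*2 = sqrt(-6) - 4 = I*sqrt(6) - 4 = -4 + I*sqrt(6))
(-126/28 - 103/(-25))*H(9, -8) - 1*(-27556) = (-126/28 - 103/(-25))*(-4 + I*sqrt(6)) - 1*(-27556) = (-126*1/28 - 103*(-1/25))*(-4 + I*sqrt(6)) + 27556 = (-9/2 + 103/25)*(-4 + I*sqrt(6)) + 27556 = -19*(-4 + I*sqrt(6))/50 + 27556 = (38/25 - 19*I*sqrt(6)/50) + 27556 = 688938/25 - 19*I*sqrt(6)/50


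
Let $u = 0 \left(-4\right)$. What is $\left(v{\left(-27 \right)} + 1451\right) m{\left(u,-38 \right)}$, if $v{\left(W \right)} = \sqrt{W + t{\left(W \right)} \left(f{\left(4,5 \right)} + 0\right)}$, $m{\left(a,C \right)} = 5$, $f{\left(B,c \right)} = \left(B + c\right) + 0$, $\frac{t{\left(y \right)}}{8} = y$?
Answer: $7255 + 15 i \sqrt{219} \approx 7255.0 + 221.98 i$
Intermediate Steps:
$u = 0$
$t{\left(y \right)} = 8 y$
$f{\left(B,c \right)} = B + c$
$v{\left(W \right)} = \sqrt{73} \sqrt{W}$ ($v{\left(W \right)} = \sqrt{W + 8 W \left(\left(4 + 5\right) + 0\right)} = \sqrt{W + 8 W \left(9 + 0\right)} = \sqrt{W + 8 W 9} = \sqrt{W + 72 W} = \sqrt{73 W} = \sqrt{73} \sqrt{W}$)
$\left(v{\left(-27 \right)} + 1451\right) m{\left(u,-38 \right)} = \left(\sqrt{73} \sqrt{-27} + 1451\right) 5 = \left(\sqrt{73} \cdot 3 i \sqrt{3} + 1451\right) 5 = \left(3 i \sqrt{219} + 1451\right) 5 = \left(1451 + 3 i \sqrt{219}\right) 5 = 7255 + 15 i \sqrt{219}$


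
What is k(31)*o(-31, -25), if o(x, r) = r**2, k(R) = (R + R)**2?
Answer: 2402500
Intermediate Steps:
k(R) = 4*R**2 (k(R) = (2*R)**2 = 4*R**2)
k(31)*o(-31, -25) = (4*31**2)*(-25)**2 = (4*961)*625 = 3844*625 = 2402500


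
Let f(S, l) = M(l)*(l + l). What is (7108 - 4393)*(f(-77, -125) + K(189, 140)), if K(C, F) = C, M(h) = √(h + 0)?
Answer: 513135 - 3393750*I*√5 ≈ 5.1314e+5 - 7.5887e+6*I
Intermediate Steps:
M(h) = √h
f(S, l) = 2*l^(3/2) (f(S, l) = √l*(l + l) = √l*(2*l) = 2*l^(3/2))
(7108 - 4393)*(f(-77, -125) + K(189, 140)) = (7108 - 4393)*(2*(-125)^(3/2) + 189) = 2715*(2*(-625*I*√5) + 189) = 2715*(-1250*I*√5 + 189) = 2715*(189 - 1250*I*√5) = 513135 - 3393750*I*√5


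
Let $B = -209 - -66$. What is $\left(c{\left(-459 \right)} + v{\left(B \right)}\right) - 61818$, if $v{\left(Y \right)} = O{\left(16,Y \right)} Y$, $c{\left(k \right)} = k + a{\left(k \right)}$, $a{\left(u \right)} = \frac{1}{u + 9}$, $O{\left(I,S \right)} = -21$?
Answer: $- \frac{26673301}{450} \approx -59274.0$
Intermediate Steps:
$a{\left(u \right)} = \frac{1}{9 + u}$
$B = -143$ ($B = -209 + 66 = -143$)
$c{\left(k \right)} = k + \frac{1}{9 + k}$
$v{\left(Y \right)} = - 21 Y$
$\left(c{\left(-459 \right)} + v{\left(B \right)}\right) - 61818 = \left(\frac{1 - 459 \left(9 - 459\right)}{9 - 459} - -3003\right) - 61818 = \left(\frac{1 - -206550}{-450} + 3003\right) - 61818 = \left(- \frac{1 + 206550}{450} + 3003\right) - 61818 = \left(\left(- \frac{1}{450}\right) 206551 + 3003\right) - 61818 = \left(- \frac{206551}{450} + 3003\right) - 61818 = \frac{1144799}{450} - 61818 = - \frac{26673301}{450}$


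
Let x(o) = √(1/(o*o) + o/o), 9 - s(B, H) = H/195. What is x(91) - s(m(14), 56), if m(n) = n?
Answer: -1699/195 + √8282/91 ≈ -7.7128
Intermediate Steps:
s(B, H) = 9 - H/195
x(o) = √(1 + o⁻²) (x(o) = √(1/(o²) + 1) = √(o⁻² + 1) = √(1 + o⁻²))
x(91) - s(m(14), 56) = √(1 + 91⁻²) - (9 - 1/195*56) = √(1 + 1/8281) - (9 - 56/195) = √(8282/8281) - 1*1699/195 = √8282/91 - 1699/195 = -1699/195 + √8282/91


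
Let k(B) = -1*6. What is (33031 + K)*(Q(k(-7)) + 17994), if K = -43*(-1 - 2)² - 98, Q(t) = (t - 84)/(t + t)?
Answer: 585876819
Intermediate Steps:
k(B) = -6
Q(t) = (-84 + t)/(2*t) (Q(t) = (-84 + t)/((2*t)) = (-84 + t)*(1/(2*t)) = (-84 + t)/(2*t))
K = -485 (K = -43*(-3)² - 98 = -43*9 - 98 = -387 - 98 = -485)
(33031 + K)*(Q(k(-7)) + 17994) = (33031 - 485)*((½)*(-84 - 6)/(-6) + 17994) = 32546*((½)*(-⅙)*(-90) + 17994) = 32546*(15/2 + 17994) = 32546*(36003/2) = 585876819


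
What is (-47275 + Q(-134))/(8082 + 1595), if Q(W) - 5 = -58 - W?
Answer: -47194/9677 ≈ -4.8769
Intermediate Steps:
Q(W) = -53 - W (Q(W) = 5 + (-58 - W) = -53 - W)
(-47275 + Q(-134))/(8082 + 1595) = (-47275 + (-53 - 1*(-134)))/(8082 + 1595) = (-47275 + (-53 + 134))/9677 = (-47275 + 81)*(1/9677) = -47194*1/9677 = -47194/9677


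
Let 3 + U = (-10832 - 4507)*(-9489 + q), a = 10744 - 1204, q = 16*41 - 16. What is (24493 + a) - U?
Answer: -135700775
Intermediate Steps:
q = 640 (q = 656 - 16 = 640)
a = 9540
U = 135734808 (U = -3 + (-10832 - 4507)*(-9489 + 640) = -3 - 15339*(-8849) = -3 + 135734811 = 135734808)
(24493 + a) - U = (24493 + 9540) - 1*135734808 = 34033 - 135734808 = -135700775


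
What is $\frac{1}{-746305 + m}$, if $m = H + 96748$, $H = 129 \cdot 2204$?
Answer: $- \frac{1}{365241} \approx -2.7379 \cdot 10^{-6}$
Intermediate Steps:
$H = 284316$
$m = 381064$ ($m = 284316 + 96748 = 381064$)
$\frac{1}{-746305 + m} = \frac{1}{-746305 + 381064} = \frac{1}{-365241} = - \frac{1}{365241}$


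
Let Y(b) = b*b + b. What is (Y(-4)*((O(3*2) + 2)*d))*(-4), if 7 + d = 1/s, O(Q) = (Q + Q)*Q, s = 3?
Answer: 23680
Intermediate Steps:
Y(b) = b + b² (Y(b) = b² + b = b + b²)
O(Q) = 2*Q² (O(Q) = (2*Q)*Q = 2*Q²)
d = -20/3 (d = -7 + 1/3 = -7 + 1*(⅓) = -7 + ⅓ = -20/3 ≈ -6.6667)
(Y(-4)*((O(3*2) + 2)*d))*(-4) = ((-4*(1 - 4))*((2*(3*2)² + 2)*(-20/3)))*(-4) = ((-4*(-3))*((2*6² + 2)*(-20/3)))*(-4) = (12*((2*36 + 2)*(-20/3)))*(-4) = (12*((72 + 2)*(-20/3)))*(-4) = (12*(74*(-20/3)))*(-4) = (12*(-1480/3))*(-4) = -5920*(-4) = 23680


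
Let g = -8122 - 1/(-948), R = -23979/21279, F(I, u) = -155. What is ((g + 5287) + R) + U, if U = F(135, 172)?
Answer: -20112820631/6724164 ≈ -2991.1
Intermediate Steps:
U = -155
R = -7993/7093 (R = -23979*1/21279 = -7993/7093 ≈ -1.1269)
g = -7699655/948 (g = -8122 - 1*(-1/948) = -8122 + 1/948 = -7699655/948 ≈ -8122.0)
((g + 5287) + R) + U = ((-7699655/948 + 5287) - 7993/7093) - 155 = (-2687579/948 - 7993/7093) - 155 = -19070575211/6724164 - 155 = -20112820631/6724164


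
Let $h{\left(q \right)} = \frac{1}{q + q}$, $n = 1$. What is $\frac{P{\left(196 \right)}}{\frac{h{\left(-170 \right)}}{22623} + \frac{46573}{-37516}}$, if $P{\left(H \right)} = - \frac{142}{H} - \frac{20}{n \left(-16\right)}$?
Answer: $- \frac{1857645679335}{4388331837106} \approx -0.42331$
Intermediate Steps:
$h{\left(q \right)} = \frac{1}{2 q}$
$P{\left(H \right)} = \frac{5}{4} - \frac{142}{H}$ ($P{\left(H \right)} = - \frac{142}{H} - \frac{20}{1 \left(-16\right)} = - \frac{142}{H} - \frac{20}{-16} = - \frac{142}{H} - - \frac{5}{4} = - \frac{142}{H} + \frac{5}{4} = \frac{5}{4} - \frac{142}{H}$)
$\frac{P{\left(196 \right)}}{\frac{h{\left(-170 \right)}}{22623} + \frac{46573}{-37516}} = \frac{\frac{5}{4} - \frac{142}{196}}{\frac{\frac{1}{2} \frac{1}{-170}}{22623} + \frac{46573}{-37516}} = \frac{\frac{5}{4} - \frac{71}{98}}{\frac{1}{2} \left(- \frac{1}{170}\right) \frac{1}{22623} + 46573 \left(- \frac{1}{37516}\right)} = \frac{\frac{5}{4} - \frac{71}{98}}{\left(- \frac{1}{340}\right) \frac{1}{22623} - \frac{46573}{37516}} = \frac{103}{196 \left(- \frac{1}{7691820} - \frac{46573}{37516}\right)} = \frac{103}{196 \left(- \frac{44778896297}{36070789890}\right)} = \frac{103}{196} \left(- \frac{36070789890}{44778896297}\right) = - \frac{1857645679335}{4388331837106}$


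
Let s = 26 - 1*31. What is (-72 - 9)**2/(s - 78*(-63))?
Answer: 6561/4909 ≈ 1.3365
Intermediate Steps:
s = -5 (s = 26 - 31 = -5)
(-72 - 9)**2/(s - 78*(-63)) = (-72 - 9)**2/(-5 - 78*(-63)) = (-81)**2/(-5 + 4914) = 6561/4909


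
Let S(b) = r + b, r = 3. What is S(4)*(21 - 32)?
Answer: -77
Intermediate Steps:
S(b) = 3 + b
S(4)*(21 - 32) = (3 + 4)*(21 - 32) = 7*(-11) = -77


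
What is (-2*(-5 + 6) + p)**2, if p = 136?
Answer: 17956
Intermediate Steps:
(-2*(-5 + 6) + p)**2 = (-2*(-5 + 6) + 136)**2 = (-2*1 + 136)**2 = (-2 + 136)**2 = 134**2 = 17956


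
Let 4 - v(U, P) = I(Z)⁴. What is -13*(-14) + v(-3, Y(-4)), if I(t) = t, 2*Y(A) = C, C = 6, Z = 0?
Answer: 186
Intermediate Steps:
Y(A) = 3 (Y(A) = (½)*6 = 3)
v(U, P) = 4 (v(U, P) = 4 - 1*0⁴ = 4 - 1*0 = 4 + 0 = 4)
-13*(-14) + v(-3, Y(-4)) = -13*(-14) + 4 = 182 + 4 = 186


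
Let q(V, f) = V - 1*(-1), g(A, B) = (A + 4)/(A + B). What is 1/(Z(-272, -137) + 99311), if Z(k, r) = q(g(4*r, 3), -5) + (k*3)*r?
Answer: 545/115052224 ≈ 4.7370e-6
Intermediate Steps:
g(A, B) = (4 + A)/(A + B)
q(V, f) = 1 + V (q(V, f) = V + 1 = 1 + V)
Z(k, r) = 1 + (4 + 4*r)/(3 + 4*r) + 3*k*r (Z(k, r) = (1 + (4 + 4*r)/(4*r + 3)) + (k*3)*r = (1 + (4 + 4*r)/(3 + 4*r)) + (3*k)*r = (1 + (4 + 4*r)/(3 + 4*r)) + 3*k*r = 1 + (4 + 4*r)/(3 + 4*r) + 3*k*r)
1/(Z(-272, -137) + 99311) = 1/((4 + 4*(-137) + (1 + 3*(-272)*(-137))*(3 + 4*(-137)))/(3 + 4*(-137)) + 99311) = 1/((4 - 548 + (1 + 111792)*(3 - 548))/(3 - 548) + 99311) = 1/((4 - 548 + 111793*(-545))/(-545) + 99311) = 1/(-(4 - 548 - 60927185)/545 + 99311) = 1/(-1/545*(-60927729) + 99311) = 1/(60927729/545 + 99311) = 1/(115052224/545) = 545/115052224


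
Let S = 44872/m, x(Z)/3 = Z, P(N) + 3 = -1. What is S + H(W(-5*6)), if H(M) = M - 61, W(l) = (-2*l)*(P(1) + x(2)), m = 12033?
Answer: 754819/12033 ≈ 62.729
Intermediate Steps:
P(N) = -4 (P(N) = -3 - 1 = -4)
x(Z) = 3*Z
W(l) = -4*l (W(l) = (-2*l)*(-4 + 3*2) = (-2*l)*(-4 + 6) = -2*l*2 = -4*l)
H(M) = -61 + M
S = 44872/12033 ≈ 3.7291
S + H(W(-5*6)) = 44872/12033 + (-61 - (-20)*6) = 44872/12033 + (-61 - 4*(-30)) = 44872/12033 + (-61 + 120) = 44872/12033 + 59 = 754819/12033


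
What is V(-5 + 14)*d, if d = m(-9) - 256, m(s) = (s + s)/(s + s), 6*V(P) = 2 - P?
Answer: 595/2 ≈ 297.50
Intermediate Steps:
V(P) = ⅓ - P/6 (V(P) = (2 - P)/6 = ⅓ - P/6)
m(s) = 1 (m(s) = (2*s)/((2*s)) = (2*s)*(1/(2*s)) = 1)
d = -255 (d = 1 - 256 = -255)
V(-5 + 14)*d = (⅓ - (-5 + 14)/6)*(-255) = (⅓ - ⅙*9)*(-255) = (⅓ - 3/2)*(-255) = -7/6*(-255) = 595/2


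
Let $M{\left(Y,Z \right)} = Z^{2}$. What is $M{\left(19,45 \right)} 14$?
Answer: $28350$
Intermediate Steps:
$M{\left(19,45 \right)} 14 = 45^{2} \cdot 14 = 2025 \cdot 14 = 28350$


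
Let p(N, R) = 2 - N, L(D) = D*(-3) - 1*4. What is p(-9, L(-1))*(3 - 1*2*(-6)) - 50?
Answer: 115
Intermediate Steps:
L(D) = -4 - 3*D (L(D) = -3*D - 4 = -4 - 3*D)
p(-9, L(-1))*(3 - 1*2*(-6)) - 50 = (2 - 1*(-9))*(3 - 1*2*(-6)) - 50 = (2 + 9)*(3 - 2*(-6)) - 50 = 11*(3 + 12) - 50 = 11*15 - 50 = 165 - 50 = 115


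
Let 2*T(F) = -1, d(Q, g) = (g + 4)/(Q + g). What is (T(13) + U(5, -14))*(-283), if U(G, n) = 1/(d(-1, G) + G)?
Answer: 5943/58 ≈ 102.47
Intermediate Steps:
d(Q, g) = (4 + g)/(Q + g)
U(G, n) = 1/(G + (4 + G)/(-1 + G)) (U(G, n) = 1/((4 + G)/(-1 + G) + G) = 1/(G + (4 + G)/(-1 + G)))
T(F) = -½ (T(F) = (½)*(-1) = -½)
(T(13) + U(5, -14))*(-283) = (-½ + (-1 + 5)/(4 + 5²))*(-283) = (-½ + 4/(4 + 25))*(-283) = (-½ + 4/29)*(-283) = -21/58*(-283) = 5943/58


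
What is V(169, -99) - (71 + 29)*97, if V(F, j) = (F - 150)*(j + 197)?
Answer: -7838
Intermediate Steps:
V(F, j) = (-150 + F)*(197 + j)
V(169, -99) - (71 + 29)*97 = (-29550 - 150*(-99) + 197*169 + 169*(-99)) - (71 + 29)*97 = (-29550 + 14850 + 33293 - 16731) - 100*97 = 1862 - 1*9700 = 1862 - 9700 = -7838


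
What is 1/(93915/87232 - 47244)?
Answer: -87232/4121094693 ≈ -2.1167e-5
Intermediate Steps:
1/(93915/87232 - 47244) = 1/(-4121094693/87232) = -87232/4121094693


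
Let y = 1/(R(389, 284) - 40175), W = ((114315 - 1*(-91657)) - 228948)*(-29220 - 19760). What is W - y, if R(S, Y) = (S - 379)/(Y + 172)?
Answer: 10308220473529828/9159895 ≈ 1.1254e+9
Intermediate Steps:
W = 1125364480 (W = ((114315 + 91657) - 228948)*(-48980) = (205972 - 228948)*(-48980) = -22976*(-48980) = 1125364480)
R(S, Y) = (-379 + S)/(172 + Y)
y = -228/9159895 (y = 1/((-379 + 389)/(172 + 284) - 40175) = 1/(10/456 - 40175) = 1/((1/456)*10 - 40175) = 1/(5/228 - 40175) = 1/(-9159895/228) = -228/9159895 ≈ -2.4891e-5)
W - y = 1125364480 - 1*(-228/9159895) = 1125364480 + 228/9159895 = 10308220473529828/9159895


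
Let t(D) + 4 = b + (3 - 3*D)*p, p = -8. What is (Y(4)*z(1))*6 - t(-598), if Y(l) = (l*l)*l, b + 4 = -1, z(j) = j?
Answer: 14769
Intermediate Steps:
b = -5 (b = -4 - 1 = -5)
Y(l) = l**3 (Y(l) = l**2*l = l**3)
t(D) = -33 + 24*D (t(D) = -4 + (-5 + (3 - 3*D)*(-8)) = -4 + (-5 + (-24 + 24*D)) = -4 + (-29 + 24*D) = -33 + 24*D)
(Y(4)*z(1))*6 - t(-598) = (4**3*1)*6 - (-33 + 24*(-598)) = (64*1)*6 - (-33 - 14352) = 64*6 - 1*(-14385) = 384 + 14385 = 14769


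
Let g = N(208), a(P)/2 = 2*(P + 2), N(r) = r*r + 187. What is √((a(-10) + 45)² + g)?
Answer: 2*√10905 ≈ 208.85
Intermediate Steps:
N(r) = 187 + r² (N(r) = r² + 187 = 187 + r²)
a(P) = 8 + 4*P (a(P) = 2*(2*(P + 2)) = 2*(2*(2 + P)) = 2*(4 + 2*P) = 8 + 4*P)
g = 43451 (g = 187 + 208² = 187 + 43264 = 43451)
√((a(-10) + 45)² + g) = √(((8 + 4*(-10)) + 45)² + 43451) = √(((8 - 40) + 45)² + 43451) = √((-32 + 45)² + 43451) = √(13² + 43451) = √(169 + 43451) = √43620 = 2*√10905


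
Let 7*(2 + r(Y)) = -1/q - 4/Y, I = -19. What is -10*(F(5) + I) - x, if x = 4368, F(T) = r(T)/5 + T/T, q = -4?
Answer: -292869/70 ≈ -4183.8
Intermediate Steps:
r(Y) = -55/28 - 4/(7*Y) (r(Y) = -2 + (-1/(-4) - 4/Y)/7 = -2 + (-1*(-¼) - 4/Y)/7 = -2 + (¼ - 4/Y)/7 = -2 + (1/28 - 4/(7*Y)) = -55/28 - 4/(7*Y))
F(T) = 1 + (-16 - 55*T)/(140*T) (F(T) = ((-16 - 55*T)/(28*T))/5 + T/T = ((-16 - 55*T)/(28*T))*(⅕) + 1 = (-16 - 55*T)/(140*T) + 1 = 1 + (-16 - 55*T)/(140*T))
-10*(F(5) + I) - x = -10*((1/140)*(-16 + 85*5)/5 - 19) - 1*4368 = -10*((1/140)*(⅕)*(-16 + 425) - 19) - 4368 = -10*((1/140)*(⅕)*409 - 19) - 4368 = -10*(409/700 - 19) - 4368 = -10*(-12891/700) - 4368 = 12891/70 - 4368 = -292869/70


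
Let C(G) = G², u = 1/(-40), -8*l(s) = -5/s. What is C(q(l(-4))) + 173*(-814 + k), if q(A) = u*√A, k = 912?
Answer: 173608959/10240 ≈ 16954.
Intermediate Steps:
l(s) = 5/(8*s) (l(s) = -(-5)/(8*s) = 5/(8*s))
u = -1/40 ≈ -0.025000
q(A) = -√A/40
C(q(l(-4))) + 173*(-814 + k) = (-√10*(I/2)/4/40)² + 173*(-814 + 912) = (-I*√10/8/40)² + 173*98 = (-I*√10/320)² + 16954 = -1/10240 + 16954 = 173608959/10240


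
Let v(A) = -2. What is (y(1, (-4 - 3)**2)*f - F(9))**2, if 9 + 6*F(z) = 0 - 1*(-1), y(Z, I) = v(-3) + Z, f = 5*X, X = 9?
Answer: 17161/9 ≈ 1906.8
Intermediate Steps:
f = 45 (f = 5*9 = 45)
y(Z, I) = -2 + Z
F(z) = -4/3 (F(z) = -3/2 + (0 - 1*(-1))/6 = -3/2 + (0 + 1)/6 = -3/2 + (1/6)*1 = -3/2 + 1/6 = -4/3)
(y(1, (-4 - 3)**2)*f - F(9))**2 = ((-2 + 1)*45 - 1*(-4/3))**2 = (-1*45 + 4/3)**2 = (-45 + 4/3)**2 = (-131/3)**2 = 17161/9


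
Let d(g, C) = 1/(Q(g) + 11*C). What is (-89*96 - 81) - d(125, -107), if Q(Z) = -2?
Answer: -10168874/1179 ≈ -8625.0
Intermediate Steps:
d(g, C) = 1/(-2 + 11*C)
(-89*96 - 81) - d(125, -107) = (-89*96 - 81) - 1/(-2 + 11*(-107)) = (-8544 - 81) - 1/(-2 - 1177) = -8625 - 1/(-1179) = -8625 - 1*(-1/1179) = -8625 + 1/1179 = -10168874/1179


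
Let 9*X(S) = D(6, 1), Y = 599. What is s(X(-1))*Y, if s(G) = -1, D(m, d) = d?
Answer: -599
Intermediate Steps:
X(S) = 1/9 (X(S) = (1/9)*1 = 1/9)
s(X(-1))*Y = -1*599 = -599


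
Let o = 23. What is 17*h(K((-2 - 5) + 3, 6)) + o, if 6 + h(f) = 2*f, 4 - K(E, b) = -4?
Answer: 193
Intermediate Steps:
K(E, b) = 8 (K(E, b) = 4 - 1*(-4) = 4 + 4 = 8)
h(f) = -6 + 2*f
17*h(K((-2 - 5) + 3, 6)) + o = 17*(-6 + 2*8) + 23 = 17*(-6 + 16) + 23 = 17*10 + 23 = 170 + 23 = 193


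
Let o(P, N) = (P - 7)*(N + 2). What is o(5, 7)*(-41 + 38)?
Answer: 54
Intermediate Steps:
o(P, N) = (-7 + P)*(2 + N)
o(5, 7)*(-41 + 38) = (-14 - 7*7 + 2*5 + 7*5)*(-41 + 38) = (-14 - 49 + 10 + 35)*(-3) = -18*(-3) = 54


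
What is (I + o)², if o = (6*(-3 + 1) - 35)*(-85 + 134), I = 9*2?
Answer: 5221225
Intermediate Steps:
I = 18
o = -2303 (o = (6*(-2) - 35)*49 = (-12 - 35)*49 = -47*49 = -2303)
(I + o)² = (18 - 2303)² = (-2285)² = 5221225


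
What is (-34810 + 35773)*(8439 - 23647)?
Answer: -14645304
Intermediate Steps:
(-34810 + 35773)*(8439 - 23647) = 963*(-15208) = -14645304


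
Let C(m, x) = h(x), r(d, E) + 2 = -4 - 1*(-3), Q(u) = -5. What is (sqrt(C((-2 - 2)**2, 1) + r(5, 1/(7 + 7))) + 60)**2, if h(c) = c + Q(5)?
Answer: (60 + I*sqrt(7))**2 ≈ 3593.0 + 317.49*I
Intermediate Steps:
h(c) = -5 + c (h(c) = c - 5 = -5 + c)
r(d, E) = -3 (r(d, E) = -2 + (-4 - 1*(-3)) = -2 + (-4 + 3) = -2 - 1 = -3)
C(m, x) = -5 + x
(sqrt(C((-2 - 2)**2, 1) + r(5, 1/(7 + 7))) + 60)**2 = (sqrt((-5 + 1) - 3) + 60)**2 = (sqrt(-4 - 3) + 60)**2 = (sqrt(-7) + 60)**2 = (I*sqrt(7) + 60)**2 = (60 + I*sqrt(7))**2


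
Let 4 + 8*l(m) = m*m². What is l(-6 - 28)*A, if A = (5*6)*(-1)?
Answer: 147405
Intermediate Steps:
l(m) = -½ + m³/8 (l(m) = -½ + (m*m²)/8 = -½ + m³/8)
A = -30 (A = 30*(-1) = -30)
l(-6 - 28)*A = (-½ + (-6 - 28)³/8)*(-30) = (-½ + (⅛)*(-34)³)*(-30) = (-½ + (⅛)*(-39304))*(-30) = (-½ - 4913)*(-30) = -9827/2*(-30) = 147405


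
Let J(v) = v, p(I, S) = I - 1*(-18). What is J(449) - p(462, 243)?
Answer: -31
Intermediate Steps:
p(I, S) = 18 + I (p(I, S) = I + 18 = 18 + I)
J(449) - p(462, 243) = 449 - (18 + 462) = 449 - 1*480 = 449 - 480 = -31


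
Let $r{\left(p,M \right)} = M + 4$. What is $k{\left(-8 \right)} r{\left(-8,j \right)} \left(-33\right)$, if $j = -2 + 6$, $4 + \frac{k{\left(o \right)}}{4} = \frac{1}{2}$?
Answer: $3696$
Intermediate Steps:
$k{\left(o \right)} = -14$ ($k{\left(o \right)} = -16 + \frac{4}{2} = -16 + 4 \cdot \frac{1}{2} = -16 + 2 = -14$)
$j = 4$
$r{\left(p,M \right)} = 4 + M$
$k{\left(-8 \right)} r{\left(-8,j \right)} \left(-33\right) = - 14 \left(4 + 4\right) \left(-33\right) = \left(-14\right) 8 \left(-33\right) = \left(-112\right) \left(-33\right) = 3696$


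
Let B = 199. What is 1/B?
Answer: 1/199 ≈ 0.0050251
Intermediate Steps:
1/B = 1/199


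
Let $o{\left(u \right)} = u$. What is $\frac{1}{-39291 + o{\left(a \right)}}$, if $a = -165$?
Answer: $- \frac{1}{39456} \approx -2.5345 \cdot 10^{-5}$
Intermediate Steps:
$\frac{1}{-39291 + o{\left(a \right)}} = \frac{1}{-39291 - 165} = \frac{1}{-39456} = - \frac{1}{39456}$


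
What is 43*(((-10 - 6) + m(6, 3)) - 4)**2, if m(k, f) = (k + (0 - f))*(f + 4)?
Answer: 43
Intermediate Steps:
m(k, f) = (4 + f)*(k - f) (m(k, f) = (k - f)*(4 + f) = (4 + f)*(k - f))
43*(((-10 - 6) + m(6, 3)) - 4)**2 = 43*(((-10 - 6) + (-1*3**2 - 4*3 + 4*6 + 3*6)) - 4)**2 = 43*((-16 + (-1*9 - 12 + 24 + 18)) - 4)**2 = 43*((-16 + (-9 - 12 + 24 + 18)) - 4)**2 = 43*((-16 + 21) - 4)**2 = 43*(5 - 4)**2 = 43*1**2 = 43*1 = 43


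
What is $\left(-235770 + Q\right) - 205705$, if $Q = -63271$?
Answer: $-504746$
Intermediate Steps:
$\left(-235770 + Q\right) - 205705 = \left(-235770 - 63271\right) - 205705 = -299041 - 205705 = -504746$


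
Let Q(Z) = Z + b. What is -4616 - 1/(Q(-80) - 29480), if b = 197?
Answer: -135539607/29363 ≈ -4616.0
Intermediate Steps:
Q(Z) = 197 + Z (Q(Z) = Z + 197 = 197 + Z)
-4616 - 1/(Q(-80) - 29480) = -4616 - 1/((197 - 80) - 29480) = -4616 - 1/(117 - 29480) = -4616 - 1/(-29363) = -4616 - 1*(-1/29363) = -4616 + 1/29363 = -135539607/29363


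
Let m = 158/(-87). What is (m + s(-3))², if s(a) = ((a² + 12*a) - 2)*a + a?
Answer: 51122500/7569 ≈ 6754.2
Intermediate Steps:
s(a) = a + a*(-2 + a² + 12*a) (s(a) = (-2 + a² + 12*a)*a + a = a*(-2 + a² + 12*a) + a = a + a*(-2 + a² + 12*a))
m = -158/87 (m = 158*(-1/87) = -158/87 ≈ -1.8161)
(m + s(-3))² = (-158/87 - 3*(-1 + (-3)² + 12*(-3)))² = (-158/87 - 3*(-1 + 9 - 36))² = (-158/87 - 3*(-28))² = (-158/87 + 84)² = (7150/87)² = 51122500/7569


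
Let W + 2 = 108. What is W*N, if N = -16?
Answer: -1696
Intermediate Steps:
W = 106 (W = -2 + 108 = 106)
W*N = 106*(-16) = -1696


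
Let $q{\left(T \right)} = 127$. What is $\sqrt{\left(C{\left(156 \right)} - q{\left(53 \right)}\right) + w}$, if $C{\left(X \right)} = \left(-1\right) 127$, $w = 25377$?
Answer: $\sqrt{25123} \approx 158.5$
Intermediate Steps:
$C{\left(X \right)} = -127$
$\sqrt{\left(C{\left(156 \right)} - q{\left(53 \right)}\right) + w} = \sqrt{\left(-127 - 127\right) + 25377} = \sqrt{-254 + 25377} = \sqrt{25123}$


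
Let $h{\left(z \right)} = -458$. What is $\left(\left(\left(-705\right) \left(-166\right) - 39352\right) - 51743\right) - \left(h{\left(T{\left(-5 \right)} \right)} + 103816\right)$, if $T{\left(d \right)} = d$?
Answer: $-77423$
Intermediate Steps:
$\left(\left(\left(-705\right) \left(-166\right) - 39352\right) - 51743\right) - \left(h{\left(T{\left(-5 \right)} \right)} + 103816\right) = \left(\left(\left(-705\right) \left(-166\right) - 39352\right) - 51743\right) - \left(-458 + 103816\right) = \left(\left(117030 - 39352\right) - 51743\right) - 103358 = \left(77678 - 51743\right) - 103358 = 25935 - 103358 = -77423$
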